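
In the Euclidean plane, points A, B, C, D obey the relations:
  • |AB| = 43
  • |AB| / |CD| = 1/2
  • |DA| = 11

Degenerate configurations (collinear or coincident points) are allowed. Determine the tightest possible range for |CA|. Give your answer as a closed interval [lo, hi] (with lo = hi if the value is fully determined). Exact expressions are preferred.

|CA| ∈ [75, 97]  (≈ [75.0000, 97.0000])

|AB| ∈ {43}
|AD| ∈ {11}
|CD| ∈ {86}
|BD| ∈ [32, 54]
|AC| ∈ [75, 97]
|BC| ∈ [32, 140]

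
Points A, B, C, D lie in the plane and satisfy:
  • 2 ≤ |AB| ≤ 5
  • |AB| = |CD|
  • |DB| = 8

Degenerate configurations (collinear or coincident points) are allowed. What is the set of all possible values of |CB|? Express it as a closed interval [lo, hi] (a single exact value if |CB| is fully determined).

|CB| ∈ [3, 13]  (≈ [3.0000, 13.0000])

|AB| ∈ [2, 5]
|BD| ∈ {8}
|CD| ∈ [2, 5]
|AD| ∈ [3, 13]
|BC| ∈ [3, 13]
|AC| ∈ [0, 18]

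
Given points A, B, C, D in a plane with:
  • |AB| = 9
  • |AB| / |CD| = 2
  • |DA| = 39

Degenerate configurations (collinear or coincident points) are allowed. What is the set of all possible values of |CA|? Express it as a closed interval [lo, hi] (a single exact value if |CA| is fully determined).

|AB| ∈ {9}
|AD| ∈ {39}
|CD| ∈ {9/2}
|BD| ∈ [30, 48]
|AC| ∈ [69/2, 87/2]
|BC| ∈ [51/2, 105/2]

|CA| ∈ [69/2, 87/2]  (≈ [34.5000, 43.5000])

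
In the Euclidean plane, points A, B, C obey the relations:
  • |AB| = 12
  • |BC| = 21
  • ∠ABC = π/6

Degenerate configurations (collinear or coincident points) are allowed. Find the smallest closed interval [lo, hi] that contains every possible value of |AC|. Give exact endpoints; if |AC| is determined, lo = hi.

|AC| = 3·√(65 - 28·√(3))  (≈ 12.1870)

|AB| ∈ {12}
|BC| ∈ {21}
|AC| ∈ {3·√(65 - 28·√(3))}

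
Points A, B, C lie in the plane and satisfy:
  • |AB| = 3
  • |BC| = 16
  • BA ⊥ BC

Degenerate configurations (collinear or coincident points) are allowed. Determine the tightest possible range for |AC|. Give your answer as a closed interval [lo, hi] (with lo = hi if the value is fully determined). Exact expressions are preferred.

|AB| ∈ {3}
|BC| ∈ {16}
|AC| ∈ {√(265)}

|AC| = √(265)  (≈ 16.2788)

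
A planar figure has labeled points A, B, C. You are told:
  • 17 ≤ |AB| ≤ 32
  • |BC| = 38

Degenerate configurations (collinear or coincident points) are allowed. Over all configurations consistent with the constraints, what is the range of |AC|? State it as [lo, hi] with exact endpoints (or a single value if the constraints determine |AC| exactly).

|AB| ∈ [17, 32]
|BC| ∈ {38}
|AC| ∈ [6, 70]

|AC| ∈ [6, 70]  (≈ [6.0000, 70.0000])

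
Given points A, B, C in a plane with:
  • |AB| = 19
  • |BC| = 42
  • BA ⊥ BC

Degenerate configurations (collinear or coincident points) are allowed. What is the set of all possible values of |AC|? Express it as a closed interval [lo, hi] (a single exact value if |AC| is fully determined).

|AB| ∈ {19}
|BC| ∈ {42}
|AC| ∈ {5·√(85)}

|AC| = 5·√(85)  (≈ 46.0977)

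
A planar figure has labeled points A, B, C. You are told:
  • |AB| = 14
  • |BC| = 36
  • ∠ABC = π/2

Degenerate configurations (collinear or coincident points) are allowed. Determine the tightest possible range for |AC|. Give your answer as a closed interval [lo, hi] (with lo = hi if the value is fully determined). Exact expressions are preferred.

|AB| ∈ {14}
|BC| ∈ {36}
|AC| ∈ {2·√(373)}

|AC| = 2·√(373)  (≈ 38.6264)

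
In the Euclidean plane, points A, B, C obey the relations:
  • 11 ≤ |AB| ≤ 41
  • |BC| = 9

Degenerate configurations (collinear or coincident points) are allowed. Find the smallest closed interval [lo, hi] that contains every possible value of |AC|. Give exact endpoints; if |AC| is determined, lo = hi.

|AB| ∈ [11, 41]
|BC| ∈ {9}
|AC| ∈ [2, 50]

|AC| ∈ [2, 50]  (≈ [2.0000, 50.0000])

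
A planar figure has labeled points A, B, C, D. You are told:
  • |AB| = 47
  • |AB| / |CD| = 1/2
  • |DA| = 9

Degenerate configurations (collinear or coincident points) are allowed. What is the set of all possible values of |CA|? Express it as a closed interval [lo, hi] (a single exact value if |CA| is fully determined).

|CA| ∈ [85, 103]  (≈ [85.0000, 103.0000])

|AB| ∈ {47}
|AD| ∈ {9}
|CD| ∈ {94}
|BD| ∈ [38, 56]
|AC| ∈ [85, 103]
|BC| ∈ [38, 150]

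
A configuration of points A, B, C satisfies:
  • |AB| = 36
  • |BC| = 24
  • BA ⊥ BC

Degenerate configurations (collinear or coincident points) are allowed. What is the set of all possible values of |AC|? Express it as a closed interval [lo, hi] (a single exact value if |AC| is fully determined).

|AB| ∈ {36}
|BC| ∈ {24}
|AC| ∈ {12·√(13)}

|AC| = 12·√(13)  (≈ 43.2666)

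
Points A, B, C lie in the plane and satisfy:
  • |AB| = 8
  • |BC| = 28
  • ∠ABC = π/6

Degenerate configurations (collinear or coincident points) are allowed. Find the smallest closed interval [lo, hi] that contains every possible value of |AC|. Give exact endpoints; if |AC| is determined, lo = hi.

|AB| ∈ {8}
|BC| ∈ {28}
|AC| ∈ {4·√(53 - 14·√(3))}

|AC| = 4·√(53 - 14·√(3))  (≈ 21.4481)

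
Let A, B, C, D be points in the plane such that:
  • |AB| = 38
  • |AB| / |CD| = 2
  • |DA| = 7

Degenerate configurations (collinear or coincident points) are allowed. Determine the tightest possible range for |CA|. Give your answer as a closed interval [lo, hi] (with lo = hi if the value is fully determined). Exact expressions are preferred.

|CA| ∈ [12, 26]  (≈ [12.0000, 26.0000])

|AB| ∈ {38}
|AD| ∈ {7}
|CD| ∈ {19}
|BD| ∈ [31, 45]
|AC| ∈ [12, 26]
|BC| ∈ [12, 64]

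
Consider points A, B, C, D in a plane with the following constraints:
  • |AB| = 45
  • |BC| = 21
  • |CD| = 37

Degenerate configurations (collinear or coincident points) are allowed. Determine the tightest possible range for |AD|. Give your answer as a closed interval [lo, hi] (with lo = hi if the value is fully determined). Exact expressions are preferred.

|AD| ∈ [0, 103]  (≈ [0.0000, 103.0000])

|AB| ∈ {45}
|BC| ∈ {21}
|CD| ∈ {37}
|AC| ∈ [24, 66]
|BD| ∈ [16, 58]
|AD| ∈ [0, 103]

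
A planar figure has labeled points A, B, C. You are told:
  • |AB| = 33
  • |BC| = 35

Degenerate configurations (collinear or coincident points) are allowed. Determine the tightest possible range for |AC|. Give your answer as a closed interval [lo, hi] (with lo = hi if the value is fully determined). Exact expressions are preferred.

|AB| ∈ {33}
|BC| ∈ {35}
|AC| ∈ [2, 68]

|AC| ∈ [2, 68]  (≈ [2.0000, 68.0000])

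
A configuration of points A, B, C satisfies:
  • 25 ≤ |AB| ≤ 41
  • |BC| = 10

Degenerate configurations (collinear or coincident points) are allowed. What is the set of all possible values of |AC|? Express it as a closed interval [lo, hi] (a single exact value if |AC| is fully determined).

|AB| ∈ [25, 41]
|BC| ∈ {10}
|AC| ∈ [15, 51]

|AC| ∈ [15, 51]  (≈ [15.0000, 51.0000])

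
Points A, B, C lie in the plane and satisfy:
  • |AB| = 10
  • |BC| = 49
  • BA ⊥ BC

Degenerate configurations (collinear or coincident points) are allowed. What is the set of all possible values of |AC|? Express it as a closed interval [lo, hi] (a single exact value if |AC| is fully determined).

|AB| ∈ {10}
|BC| ∈ {49}
|AC| ∈ {√(2501)}

|AC| = √(2501)  (≈ 50.0100)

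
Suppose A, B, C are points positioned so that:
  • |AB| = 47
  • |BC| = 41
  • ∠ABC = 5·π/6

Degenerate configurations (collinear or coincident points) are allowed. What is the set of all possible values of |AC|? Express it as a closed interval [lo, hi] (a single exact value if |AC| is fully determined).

|AC| = √(1927·√(3) + 3890)  (≈ 85.0157)

|AB| ∈ {47}
|BC| ∈ {41}
|AC| ∈ {√(1927·√(3) + 3890)}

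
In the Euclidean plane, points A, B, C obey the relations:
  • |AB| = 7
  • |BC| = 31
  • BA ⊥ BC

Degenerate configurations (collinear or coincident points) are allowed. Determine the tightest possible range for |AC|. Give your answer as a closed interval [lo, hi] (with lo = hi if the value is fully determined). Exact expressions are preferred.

|AC| = √(1010)  (≈ 31.7805)

|AB| ∈ {7}
|BC| ∈ {31}
|AC| ∈ {√(1010)}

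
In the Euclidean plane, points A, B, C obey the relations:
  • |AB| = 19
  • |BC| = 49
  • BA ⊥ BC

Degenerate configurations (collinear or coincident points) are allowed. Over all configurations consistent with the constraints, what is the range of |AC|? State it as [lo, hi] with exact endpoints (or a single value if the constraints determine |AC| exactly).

|AC| = √(2762)  (≈ 52.5547)

|AB| ∈ {19}
|BC| ∈ {49}
|AC| ∈ {√(2762)}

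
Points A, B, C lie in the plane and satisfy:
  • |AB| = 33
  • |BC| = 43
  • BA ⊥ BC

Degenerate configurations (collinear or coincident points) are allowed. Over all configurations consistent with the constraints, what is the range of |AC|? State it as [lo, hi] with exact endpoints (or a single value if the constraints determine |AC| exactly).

|AC| = √(2938)  (≈ 54.2033)

|AB| ∈ {33}
|BC| ∈ {43}
|AC| ∈ {√(2938)}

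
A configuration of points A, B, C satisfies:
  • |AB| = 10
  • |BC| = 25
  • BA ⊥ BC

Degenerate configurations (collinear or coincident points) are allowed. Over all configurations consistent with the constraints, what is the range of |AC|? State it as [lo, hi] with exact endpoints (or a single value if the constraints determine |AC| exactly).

|AC| = 5·√(29)  (≈ 26.9258)

|AB| ∈ {10}
|BC| ∈ {25}
|AC| ∈ {5·√(29)}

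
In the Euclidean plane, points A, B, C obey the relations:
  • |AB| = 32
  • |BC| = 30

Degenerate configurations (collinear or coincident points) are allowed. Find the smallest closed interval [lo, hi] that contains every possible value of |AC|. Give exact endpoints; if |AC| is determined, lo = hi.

|AC| ∈ [2, 62]  (≈ [2.0000, 62.0000])

|AB| ∈ {32}
|BC| ∈ {30}
|AC| ∈ [2, 62]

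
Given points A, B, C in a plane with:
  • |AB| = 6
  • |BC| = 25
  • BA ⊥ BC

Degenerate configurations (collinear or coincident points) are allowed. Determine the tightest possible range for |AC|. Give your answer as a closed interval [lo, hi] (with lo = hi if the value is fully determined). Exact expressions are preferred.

|AB| ∈ {6}
|BC| ∈ {25}
|AC| ∈ {√(661)}

|AC| = √(661)  (≈ 25.7099)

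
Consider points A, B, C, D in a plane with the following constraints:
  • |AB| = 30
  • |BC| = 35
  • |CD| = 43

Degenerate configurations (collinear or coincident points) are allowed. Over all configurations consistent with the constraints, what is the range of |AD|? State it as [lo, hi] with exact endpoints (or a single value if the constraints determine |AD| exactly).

|AB| ∈ {30}
|BC| ∈ {35}
|CD| ∈ {43}
|AC| ∈ [5, 65]
|BD| ∈ [8, 78]
|AD| ∈ [0, 108]

|AD| ∈ [0, 108]  (≈ [0.0000, 108.0000])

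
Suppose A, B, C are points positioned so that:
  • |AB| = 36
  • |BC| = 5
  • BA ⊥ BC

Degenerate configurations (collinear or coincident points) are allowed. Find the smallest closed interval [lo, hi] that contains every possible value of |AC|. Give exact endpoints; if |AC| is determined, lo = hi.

|AB| ∈ {36}
|BC| ∈ {5}
|AC| ∈ {√(1321)}

|AC| = √(1321)  (≈ 36.3456)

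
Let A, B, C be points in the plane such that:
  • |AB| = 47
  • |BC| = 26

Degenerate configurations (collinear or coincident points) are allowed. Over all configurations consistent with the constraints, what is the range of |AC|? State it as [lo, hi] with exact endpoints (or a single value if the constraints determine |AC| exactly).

|AB| ∈ {47}
|BC| ∈ {26}
|AC| ∈ [21, 73]

|AC| ∈ [21, 73]  (≈ [21.0000, 73.0000])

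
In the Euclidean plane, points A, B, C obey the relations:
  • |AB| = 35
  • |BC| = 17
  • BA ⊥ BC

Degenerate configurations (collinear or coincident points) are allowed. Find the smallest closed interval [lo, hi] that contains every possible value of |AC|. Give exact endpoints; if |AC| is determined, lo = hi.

|AC| = √(1514)  (≈ 38.9102)

|AB| ∈ {35}
|BC| ∈ {17}
|AC| ∈ {√(1514)}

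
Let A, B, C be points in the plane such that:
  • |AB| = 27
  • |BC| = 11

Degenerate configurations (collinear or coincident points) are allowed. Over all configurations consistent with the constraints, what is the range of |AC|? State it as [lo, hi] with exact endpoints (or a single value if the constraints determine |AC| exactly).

|AC| ∈ [16, 38]  (≈ [16.0000, 38.0000])

|AB| ∈ {27}
|BC| ∈ {11}
|AC| ∈ [16, 38]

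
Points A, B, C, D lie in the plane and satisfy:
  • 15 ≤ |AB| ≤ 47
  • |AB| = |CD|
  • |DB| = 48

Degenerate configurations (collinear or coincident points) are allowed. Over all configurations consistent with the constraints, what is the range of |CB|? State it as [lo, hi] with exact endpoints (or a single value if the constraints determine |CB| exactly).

|AB| ∈ [15, 47]
|BD| ∈ {48}
|CD| ∈ [15, 47]
|AD| ∈ [1, 95]
|BC| ∈ [1, 95]
|AC| ∈ [0, 142]

|CB| ∈ [1, 95]  (≈ [1.0000, 95.0000])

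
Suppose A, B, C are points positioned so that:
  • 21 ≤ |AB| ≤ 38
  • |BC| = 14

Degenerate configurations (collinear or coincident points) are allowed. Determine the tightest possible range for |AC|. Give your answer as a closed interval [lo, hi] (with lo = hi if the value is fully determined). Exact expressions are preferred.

|AB| ∈ [21, 38]
|BC| ∈ {14}
|AC| ∈ [7, 52]

|AC| ∈ [7, 52]  (≈ [7.0000, 52.0000])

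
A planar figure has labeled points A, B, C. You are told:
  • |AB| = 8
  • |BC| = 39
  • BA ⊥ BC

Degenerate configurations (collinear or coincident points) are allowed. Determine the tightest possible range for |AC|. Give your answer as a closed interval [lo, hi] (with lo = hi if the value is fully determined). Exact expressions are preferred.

|AB| ∈ {8}
|BC| ∈ {39}
|AC| ∈ {√(1585)}

|AC| = √(1585)  (≈ 39.8121)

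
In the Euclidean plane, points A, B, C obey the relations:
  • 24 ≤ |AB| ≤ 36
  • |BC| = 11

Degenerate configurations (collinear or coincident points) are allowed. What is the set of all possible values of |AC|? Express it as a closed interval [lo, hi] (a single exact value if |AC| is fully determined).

|AC| ∈ [13, 47]  (≈ [13.0000, 47.0000])

|AB| ∈ [24, 36]
|BC| ∈ {11}
|AC| ∈ [13, 47]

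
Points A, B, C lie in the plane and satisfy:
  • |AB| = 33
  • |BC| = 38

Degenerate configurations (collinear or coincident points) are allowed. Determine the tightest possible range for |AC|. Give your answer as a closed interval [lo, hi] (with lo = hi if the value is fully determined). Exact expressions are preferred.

|AB| ∈ {33}
|BC| ∈ {38}
|AC| ∈ [5, 71]

|AC| ∈ [5, 71]  (≈ [5.0000, 71.0000])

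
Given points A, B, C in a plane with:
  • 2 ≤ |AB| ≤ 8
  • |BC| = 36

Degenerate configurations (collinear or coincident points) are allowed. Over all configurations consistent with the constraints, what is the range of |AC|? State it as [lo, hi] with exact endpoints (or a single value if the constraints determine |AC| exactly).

|AB| ∈ [2, 8]
|BC| ∈ {36}
|AC| ∈ [28, 44]

|AC| ∈ [28, 44]  (≈ [28.0000, 44.0000])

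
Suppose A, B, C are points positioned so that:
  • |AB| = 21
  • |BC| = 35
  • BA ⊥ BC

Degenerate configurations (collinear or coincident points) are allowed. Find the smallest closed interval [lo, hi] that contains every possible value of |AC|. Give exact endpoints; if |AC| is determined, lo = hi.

|AB| ∈ {21}
|BC| ∈ {35}
|AC| ∈ {7·√(34)}

|AC| = 7·√(34)  (≈ 40.8167)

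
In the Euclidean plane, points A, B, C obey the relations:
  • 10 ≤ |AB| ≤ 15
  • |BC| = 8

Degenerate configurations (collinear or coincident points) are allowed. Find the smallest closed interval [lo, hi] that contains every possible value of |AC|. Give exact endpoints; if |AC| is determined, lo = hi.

|AC| ∈ [2, 23]  (≈ [2.0000, 23.0000])

|AB| ∈ [10, 15]
|BC| ∈ {8}
|AC| ∈ [2, 23]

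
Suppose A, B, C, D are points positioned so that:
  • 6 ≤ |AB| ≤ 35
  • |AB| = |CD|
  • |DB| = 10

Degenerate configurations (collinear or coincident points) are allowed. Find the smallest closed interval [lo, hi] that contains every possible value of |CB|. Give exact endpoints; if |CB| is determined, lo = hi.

|AB| ∈ [6, 35]
|BD| ∈ {10}
|CD| ∈ [6, 35]
|AD| ∈ [0, 45]
|BC| ∈ [0, 45]
|AC| ∈ [0, 80]

|CB| ∈ [0, 45]  (≈ [0.0000, 45.0000])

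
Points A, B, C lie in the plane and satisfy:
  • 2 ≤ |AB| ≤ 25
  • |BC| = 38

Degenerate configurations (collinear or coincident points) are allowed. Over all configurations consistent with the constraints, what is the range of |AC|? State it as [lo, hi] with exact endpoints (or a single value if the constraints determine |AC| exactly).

|AC| ∈ [13, 63]  (≈ [13.0000, 63.0000])

|AB| ∈ [2, 25]
|BC| ∈ {38}
|AC| ∈ [13, 63]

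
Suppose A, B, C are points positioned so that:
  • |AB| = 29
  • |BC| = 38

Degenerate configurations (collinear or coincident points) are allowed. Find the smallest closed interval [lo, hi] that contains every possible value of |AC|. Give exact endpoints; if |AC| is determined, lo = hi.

|AB| ∈ {29}
|BC| ∈ {38}
|AC| ∈ [9, 67]

|AC| ∈ [9, 67]  (≈ [9.0000, 67.0000])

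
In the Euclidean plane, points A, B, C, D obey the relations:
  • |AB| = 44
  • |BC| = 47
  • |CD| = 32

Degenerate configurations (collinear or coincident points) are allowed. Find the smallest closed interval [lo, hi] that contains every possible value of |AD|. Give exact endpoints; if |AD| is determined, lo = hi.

|AD| ∈ [0, 123]  (≈ [0.0000, 123.0000])

|AB| ∈ {44}
|BC| ∈ {47}
|CD| ∈ {32}
|AC| ∈ [3, 91]
|BD| ∈ [15, 79]
|AD| ∈ [0, 123]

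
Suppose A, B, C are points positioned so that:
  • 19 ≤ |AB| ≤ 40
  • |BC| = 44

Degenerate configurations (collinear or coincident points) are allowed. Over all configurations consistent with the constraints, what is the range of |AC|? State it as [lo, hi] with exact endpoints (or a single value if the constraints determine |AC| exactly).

|AB| ∈ [19, 40]
|BC| ∈ {44}
|AC| ∈ [4, 84]

|AC| ∈ [4, 84]  (≈ [4.0000, 84.0000])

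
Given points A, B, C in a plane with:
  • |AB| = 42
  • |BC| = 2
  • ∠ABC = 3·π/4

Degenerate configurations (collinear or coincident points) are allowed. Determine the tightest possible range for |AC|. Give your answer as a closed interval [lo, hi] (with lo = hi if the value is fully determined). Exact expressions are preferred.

|AB| ∈ {42}
|BC| ∈ {2}
|AC| ∈ {2·√(21·√(2) + 442)}

|AC| = 2·√(21·√(2) + 442)  (≈ 43.4372)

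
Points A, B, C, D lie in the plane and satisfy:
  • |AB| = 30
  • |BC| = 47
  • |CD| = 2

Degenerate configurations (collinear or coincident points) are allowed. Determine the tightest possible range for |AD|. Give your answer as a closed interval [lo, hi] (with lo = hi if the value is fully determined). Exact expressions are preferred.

|AB| ∈ {30}
|BC| ∈ {47}
|CD| ∈ {2}
|AC| ∈ [17, 77]
|BD| ∈ [45, 49]
|AD| ∈ [15, 79]

|AD| ∈ [15, 79]  (≈ [15.0000, 79.0000])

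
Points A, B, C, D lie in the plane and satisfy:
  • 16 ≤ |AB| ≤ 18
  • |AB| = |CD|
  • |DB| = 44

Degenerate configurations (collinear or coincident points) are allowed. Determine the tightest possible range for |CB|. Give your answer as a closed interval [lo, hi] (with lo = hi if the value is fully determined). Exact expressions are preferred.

|AB| ∈ [16, 18]
|BD| ∈ {44}
|CD| ∈ [16, 18]
|AD| ∈ [26, 62]
|BC| ∈ [26, 62]
|AC| ∈ [8, 80]

|CB| ∈ [26, 62]  (≈ [26.0000, 62.0000])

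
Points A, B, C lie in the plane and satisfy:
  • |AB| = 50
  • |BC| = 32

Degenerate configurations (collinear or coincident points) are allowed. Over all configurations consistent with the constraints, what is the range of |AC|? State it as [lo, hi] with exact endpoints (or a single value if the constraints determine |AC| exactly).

|AC| ∈ [18, 82]  (≈ [18.0000, 82.0000])

|AB| ∈ {50}
|BC| ∈ {32}
|AC| ∈ [18, 82]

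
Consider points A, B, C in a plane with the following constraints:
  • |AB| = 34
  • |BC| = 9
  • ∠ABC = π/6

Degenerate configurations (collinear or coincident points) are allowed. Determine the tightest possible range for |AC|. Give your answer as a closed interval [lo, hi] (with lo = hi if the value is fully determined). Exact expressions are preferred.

|AC| = √(1237 - 306·√(3))  (≈ 26.5893)

|AB| ∈ {34}
|BC| ∈ {9}
|AC| ∈ {√(1237 - 306·√(3))}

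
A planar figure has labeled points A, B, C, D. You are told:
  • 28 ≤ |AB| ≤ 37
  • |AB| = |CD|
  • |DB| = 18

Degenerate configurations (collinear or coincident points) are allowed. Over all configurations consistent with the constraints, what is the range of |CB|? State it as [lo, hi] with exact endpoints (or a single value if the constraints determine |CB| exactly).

|CB| ∈ [10, 55]  (≈ [10.0000, 55.0000])

|AB| ∈ [28, 37]
|BD| ∈ {18}
|CD| ∈ [28, 37]
|AD| ∈ [10, 55]
|BC| ∈ [10, 55]
|AC| ∈ [0, 92]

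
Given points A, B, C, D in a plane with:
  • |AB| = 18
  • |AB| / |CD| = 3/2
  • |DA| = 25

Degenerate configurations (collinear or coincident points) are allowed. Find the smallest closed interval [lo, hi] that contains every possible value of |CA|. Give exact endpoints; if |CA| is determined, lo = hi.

|CA| ∈ [13, 37]  (≈ [13.0000, 37.0000])

|AB| ∈ {18}
|AD| ∈ {25}
|CD| ∈ {12}
|BD| ∈ [7, 43]
|AC| ∈ [13, 37]
|BC| ∈ [0, 55]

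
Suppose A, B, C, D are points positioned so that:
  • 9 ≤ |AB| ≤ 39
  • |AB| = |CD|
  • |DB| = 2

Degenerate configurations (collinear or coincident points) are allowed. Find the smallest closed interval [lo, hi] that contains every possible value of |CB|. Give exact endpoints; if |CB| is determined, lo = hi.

|AB| ∈ [9, 39]
|BD| ∈ {2}
|CD| ∈ [9, 39]
|AD| ∈ [7, 41]
|BC| ∈ [7, 41]
|AC| ∈ [0, 80]

|CB| ∈ [7, 41]  (≈ [7.0000, 41.0000])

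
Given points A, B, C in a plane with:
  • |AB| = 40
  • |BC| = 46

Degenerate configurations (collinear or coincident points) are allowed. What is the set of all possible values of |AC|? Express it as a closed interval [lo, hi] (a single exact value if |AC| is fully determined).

|AC| ∈ [6, 86]  (≈ [6.0000, 86.0000])

|AB| ∈ {40}
|BC| ∈ {46}
|AC| ∈ [6, 86]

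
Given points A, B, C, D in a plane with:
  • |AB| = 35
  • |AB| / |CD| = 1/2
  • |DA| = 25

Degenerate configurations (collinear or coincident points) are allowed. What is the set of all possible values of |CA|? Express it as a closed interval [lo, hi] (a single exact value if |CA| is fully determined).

|CA| ∈ [45, 95]  (≈ [45.0000, 95.0000])

|AB| ∈ {35}
|AD| ∈ {25}
|CD| ∈ {70}
|BD| ∈ [10, 60]
|AC| ∈ [45, 95]
|BC| ∈ [10, 130]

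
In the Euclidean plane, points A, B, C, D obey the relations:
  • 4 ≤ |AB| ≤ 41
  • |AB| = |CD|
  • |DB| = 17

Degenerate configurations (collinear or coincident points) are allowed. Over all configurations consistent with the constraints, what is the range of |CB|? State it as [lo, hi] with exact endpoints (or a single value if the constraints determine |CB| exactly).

|AB| ∈ [4, 41]
|BD| ∈ {17}
|CD| ∈ [4, 41]
|AD| ∈ [0, 58]
|BC| ∈ [0, 58]
|AC| ∈ [0, 99]

|CB| ∈ [0, 58]  (≈ [0.0000, 58.0000])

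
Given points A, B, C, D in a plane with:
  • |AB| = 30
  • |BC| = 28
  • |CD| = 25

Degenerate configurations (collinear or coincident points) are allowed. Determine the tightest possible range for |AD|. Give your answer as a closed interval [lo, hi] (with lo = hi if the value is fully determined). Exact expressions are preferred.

|AB| ∈ {30}
|BC| ∈ {28}
|CD| ∈ {25}
|AC| ∈ [2, 58]
|BD| ∈ [3, 53]
|AD| ∈ [0, 83]

|AD| ∈ [0, 83]  (≈ [0.0000, 83.0000])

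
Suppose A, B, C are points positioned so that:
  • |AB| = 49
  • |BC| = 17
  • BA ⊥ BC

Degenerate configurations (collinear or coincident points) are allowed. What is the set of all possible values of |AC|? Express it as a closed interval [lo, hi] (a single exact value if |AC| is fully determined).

|AB| ∈ {49}
|BC| ∈ {17}
|AC| ∈ {√(2690)}

|AC| = √(2690)  (≈ 51.8652)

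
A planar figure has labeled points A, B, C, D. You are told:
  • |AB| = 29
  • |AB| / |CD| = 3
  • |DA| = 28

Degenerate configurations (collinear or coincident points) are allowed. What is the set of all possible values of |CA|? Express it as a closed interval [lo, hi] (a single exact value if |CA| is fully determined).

|AB| ∈ {29}
|AD| ∈ {28}
|CD| ∈ {29/3}
|BD| ∈ [1, 57]
|AC| ∈ [55/3, 113/3]
|BC| ∈ [0, 200/3]

|CA| ∈ [55/3, 113/3]  (≈ [18.3333, 37.6667])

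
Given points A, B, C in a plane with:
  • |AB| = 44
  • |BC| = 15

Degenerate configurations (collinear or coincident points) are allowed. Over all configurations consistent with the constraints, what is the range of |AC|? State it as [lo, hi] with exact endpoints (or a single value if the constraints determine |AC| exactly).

|AB| ∈ {44}
|BC| ∈ {15}
|AC| ∈ [29, 59]

|AC| ∈ [29, 59]  (≈ [29.0000, 59.0000])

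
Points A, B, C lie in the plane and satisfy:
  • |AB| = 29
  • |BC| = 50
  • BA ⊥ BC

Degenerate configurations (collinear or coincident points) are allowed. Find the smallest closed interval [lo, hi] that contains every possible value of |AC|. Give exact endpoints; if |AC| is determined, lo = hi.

|AB| ∈ {29}
|BC| ∈ {50}
|AC| ∈ {√(3341)}

|AC| = √(3341)  (≈ 57.8014)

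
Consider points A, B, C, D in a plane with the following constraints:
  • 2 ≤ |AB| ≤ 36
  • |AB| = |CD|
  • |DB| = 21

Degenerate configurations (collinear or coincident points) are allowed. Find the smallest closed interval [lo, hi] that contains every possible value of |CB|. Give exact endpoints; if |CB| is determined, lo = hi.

|CB| ∈ [0, 57]  (≈ [0.0000, 57.0000])

|AB| ∈ [2, 36]
|BD| ∈ {21}
|CD| ∈ [2, 36]
|AD| ∈ [0, 57]
|BC| ∈ [0, 57]
|AC| ∈ [0, 93]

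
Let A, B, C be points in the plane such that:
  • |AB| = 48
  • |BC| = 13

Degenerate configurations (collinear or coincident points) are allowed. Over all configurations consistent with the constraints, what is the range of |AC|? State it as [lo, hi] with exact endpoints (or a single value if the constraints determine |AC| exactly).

|AC| ∈ [35, 61]  (≈ [35.0000, 61.0000])

|AB| ∈ {48}
|BC| ∈ {13}
|AC| ∈ [35, 61]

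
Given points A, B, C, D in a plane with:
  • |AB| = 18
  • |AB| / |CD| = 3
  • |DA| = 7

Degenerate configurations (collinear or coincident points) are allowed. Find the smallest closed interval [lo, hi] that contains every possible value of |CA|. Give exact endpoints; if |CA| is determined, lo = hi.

|CA| ∈ [1, 13]  (≈ [1.0000, 13.0000])

|AB| ∈ {18}
|AD| ∈ {7}
|CD| ∈ {6}
|BD| ∈ [11, 25]
|AC| ∈ [1, 13]
|BC| ∈ [5, 31]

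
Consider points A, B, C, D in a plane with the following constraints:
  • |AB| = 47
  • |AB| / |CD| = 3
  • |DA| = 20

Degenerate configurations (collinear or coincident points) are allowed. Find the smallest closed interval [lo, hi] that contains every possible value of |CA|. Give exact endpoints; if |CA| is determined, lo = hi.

|CA| ∈ [13/3, 107/3]  (≈ [4.3333, 35.6667])

|AB| ∈ {47}
|AD| ∈ {20}
|CD| ∈ {47/3}
|BD| ∈ [27, 67]
|AC| ∈ [13/3, 107/3]
|BC| ∈ [34/3, 248/3]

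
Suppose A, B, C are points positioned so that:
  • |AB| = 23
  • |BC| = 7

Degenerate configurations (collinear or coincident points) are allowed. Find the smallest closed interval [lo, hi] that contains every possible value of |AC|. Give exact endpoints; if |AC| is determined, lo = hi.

|AC| ∈ [16, 30]  (≈ [16.0000, 30.0000])

|AB| ∈ {23}
|BC| ∈ {7}
|AC| ∈ [16, 30]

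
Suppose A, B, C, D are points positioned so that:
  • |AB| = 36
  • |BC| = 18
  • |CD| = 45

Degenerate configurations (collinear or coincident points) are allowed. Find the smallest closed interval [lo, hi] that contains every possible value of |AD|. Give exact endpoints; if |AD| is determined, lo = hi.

|AB| ∈ {36}
|BC| ∈ {18}
|CD| ∈ {45}
|AC| ∈ [18, 54]
|BD| ∈ [27, 63]
|AD| ∈ [0, 99]

|AD| ∈ [0, 99]  (≈ [0.0000, 99.0000])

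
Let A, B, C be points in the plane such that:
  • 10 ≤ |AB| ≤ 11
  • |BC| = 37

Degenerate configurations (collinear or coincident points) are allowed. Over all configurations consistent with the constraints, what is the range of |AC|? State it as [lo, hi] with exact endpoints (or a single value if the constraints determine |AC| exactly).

|AC| ∈ [26, 48]  (≈ [26.0000, 48.0000])

|AB| ∈ [10, 11]
|BC| ∈ {37}
|AC| ∈ [26, 48]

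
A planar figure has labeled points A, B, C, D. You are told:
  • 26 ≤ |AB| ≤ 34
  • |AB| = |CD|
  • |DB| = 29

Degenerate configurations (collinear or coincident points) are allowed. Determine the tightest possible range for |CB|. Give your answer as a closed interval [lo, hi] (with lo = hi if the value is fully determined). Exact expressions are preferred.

|AB| ∈ [26, 34]
|BD| ∈ {29}
|CD| ∈ [26, 34]
|AD| ∈ [0, 63]
|BC| ∈ [0, 63]
|AC| ∈ [0, 97]

|CB| ∈ [0, 63]  (≈ [0.0000, 63.0000])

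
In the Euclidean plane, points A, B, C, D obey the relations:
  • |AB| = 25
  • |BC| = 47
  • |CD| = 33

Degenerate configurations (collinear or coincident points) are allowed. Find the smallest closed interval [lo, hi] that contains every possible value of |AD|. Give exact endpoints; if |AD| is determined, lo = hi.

|AB| ∈ {25}
|BC| ∈ {47}
|CD| ∈ {33}
|AC| ∈ [22, 72]
|BD| ∈ [14, 80]
|AD| ∈ [0, 105]

|AD| ∈ [0, 105]  (≈ [0.0000, 105.0000])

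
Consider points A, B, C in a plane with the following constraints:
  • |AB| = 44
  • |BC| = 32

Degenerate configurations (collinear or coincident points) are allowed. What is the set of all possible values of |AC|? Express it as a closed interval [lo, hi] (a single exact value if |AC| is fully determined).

|AC| ∈ [12, 76]  (≈ [12.0000, 76.0000])

|AB| ∈ {44}
|BC| ∈ {32}
|AC| ∈ [12, 76]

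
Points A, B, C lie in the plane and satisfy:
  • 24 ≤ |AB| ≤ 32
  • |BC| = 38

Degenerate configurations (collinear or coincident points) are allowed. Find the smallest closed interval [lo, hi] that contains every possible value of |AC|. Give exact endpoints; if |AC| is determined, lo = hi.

|AB| ∈ [24, 32]
|BC| ∈ {38}
|AC| ∈ [6, 70]

|AC| ∈ [6, 70]  (≈ [6.0000, 70.0000])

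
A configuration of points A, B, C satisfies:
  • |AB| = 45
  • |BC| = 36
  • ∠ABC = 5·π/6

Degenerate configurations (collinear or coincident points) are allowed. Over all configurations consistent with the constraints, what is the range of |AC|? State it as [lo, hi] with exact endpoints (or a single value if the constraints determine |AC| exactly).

|AC| = 9·√(20·√(3) + 41)  (≈ 78.2747)

|AB| ∈ {45}
|BC| ∈ {36}
|AC| ∈ {9·√(20·√(3) + 41)}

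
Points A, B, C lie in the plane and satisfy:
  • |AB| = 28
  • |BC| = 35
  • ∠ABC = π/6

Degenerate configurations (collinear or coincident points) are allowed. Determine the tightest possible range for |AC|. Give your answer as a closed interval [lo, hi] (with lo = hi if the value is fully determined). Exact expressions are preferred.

|AC| = 7·√(41 - 20·√(3))  (≈ 17.6519)

|AB| ∈ {28}
|BC| ∈ {35}
|AC| ∈ {7·√(41 - 20·√(3))}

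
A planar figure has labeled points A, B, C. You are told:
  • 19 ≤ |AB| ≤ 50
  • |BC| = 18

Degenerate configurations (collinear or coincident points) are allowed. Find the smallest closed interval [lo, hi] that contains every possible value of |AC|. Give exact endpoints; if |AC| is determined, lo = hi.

|AB| ∈ [19, 50]
|BC| ∈ {18}
|AC| ∈ [1, 68]

|AC| ∈ [1, 68]  (≈ [1.0000, 68.0000])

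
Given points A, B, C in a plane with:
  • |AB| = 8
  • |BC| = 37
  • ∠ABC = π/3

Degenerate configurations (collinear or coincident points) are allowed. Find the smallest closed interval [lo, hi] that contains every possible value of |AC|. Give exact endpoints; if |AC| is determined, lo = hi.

|AC| = √(1137)  (≈ 33.7194)

|AB| ∈ {8}
|BC| ∈ {37}
|AC| ∈ {√(1137)}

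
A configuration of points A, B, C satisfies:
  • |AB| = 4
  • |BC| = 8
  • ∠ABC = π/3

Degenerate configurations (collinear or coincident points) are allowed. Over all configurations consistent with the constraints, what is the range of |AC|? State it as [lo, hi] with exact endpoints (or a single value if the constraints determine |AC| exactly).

|AC| = 4·√(3)  (≈ 6.9282)

|AB| ∈ {4}
|BC| ∈ {8}
|AC| ∈ {4·√(3)}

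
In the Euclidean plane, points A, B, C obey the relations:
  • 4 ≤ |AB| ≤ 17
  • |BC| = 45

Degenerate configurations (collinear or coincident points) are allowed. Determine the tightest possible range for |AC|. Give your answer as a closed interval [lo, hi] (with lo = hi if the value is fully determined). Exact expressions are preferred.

|AB| ∈ [4, 17]
|BC| ∈ {45}
|AC| ∈ [28, 62]

|AC| ∈ [28, 62]  (≈ [28.0000, 62.0000])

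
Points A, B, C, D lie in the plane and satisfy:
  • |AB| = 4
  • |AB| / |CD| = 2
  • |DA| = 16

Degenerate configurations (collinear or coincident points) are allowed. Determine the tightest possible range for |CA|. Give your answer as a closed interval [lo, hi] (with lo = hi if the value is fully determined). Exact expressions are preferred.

|AB| ∈ {4}
|AD| ∈ {16}
|CD| ∈ {2}
|BD| ∈ [12, 20]
|AC| ∈ [14, 18]
|BC| ∈ [10, 22]

|CA| ∈ [14, 18]  (≈ [14.0000, 18.0000])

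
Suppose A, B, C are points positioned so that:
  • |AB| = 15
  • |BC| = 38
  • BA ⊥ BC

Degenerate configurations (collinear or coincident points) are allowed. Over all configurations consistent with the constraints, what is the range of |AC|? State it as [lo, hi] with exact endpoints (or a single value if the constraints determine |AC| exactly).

|AB| ∈ {15}
|BC| ∈ {38}
|AC| ∈ {√(1669)}

|AC| = √(1669)  (≈ 40.8534)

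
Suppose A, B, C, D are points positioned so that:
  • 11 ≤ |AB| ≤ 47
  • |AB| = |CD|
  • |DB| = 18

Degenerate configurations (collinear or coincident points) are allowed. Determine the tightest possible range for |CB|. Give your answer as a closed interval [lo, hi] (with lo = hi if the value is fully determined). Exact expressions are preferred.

|AB| ∈ [11, 47]
|BD| ∈ {18}
|CD| ∈ [11, 47]
|AD| ∈ [0, 65]
|BC| ∈ [0, 65]
|AC| ∈ [0, 112]

|CB| ∈ [0, 65]  (≈ [0.0000, 65.0000])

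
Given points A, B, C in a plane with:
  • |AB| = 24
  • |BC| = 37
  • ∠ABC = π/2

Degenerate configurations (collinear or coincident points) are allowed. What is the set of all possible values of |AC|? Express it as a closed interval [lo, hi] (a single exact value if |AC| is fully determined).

|AC| = √(1945)  (≈ 44.1022)

|AB| ∈ {24}
|BC| ∈ {37}
|AC| ∈ {√(1945)}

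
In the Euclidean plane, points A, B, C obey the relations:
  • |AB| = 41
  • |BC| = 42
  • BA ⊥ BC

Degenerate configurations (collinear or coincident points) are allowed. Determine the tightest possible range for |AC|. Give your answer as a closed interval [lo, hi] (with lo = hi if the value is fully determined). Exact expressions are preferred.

|AB| ∈ {41}
|BC| ∈ {42}
|AC| ∈ {√(3445)}

|AC| = √(3445)  (≈ 58.6941)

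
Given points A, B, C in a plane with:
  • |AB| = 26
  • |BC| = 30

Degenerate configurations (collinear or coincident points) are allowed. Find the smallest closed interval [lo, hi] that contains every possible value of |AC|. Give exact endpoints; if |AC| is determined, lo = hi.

|AC| ∈ [4, 56]  (≈ [4.0000, 56.0000])

|AB| ∈ {26}
|BC| ∈ {30}
|AC| ∈ [4, 56]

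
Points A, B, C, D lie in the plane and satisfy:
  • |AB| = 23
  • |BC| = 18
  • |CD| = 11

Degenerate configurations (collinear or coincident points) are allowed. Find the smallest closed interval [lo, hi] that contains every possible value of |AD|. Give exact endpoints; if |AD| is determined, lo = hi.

|AB| ∈ {23}
|BC| ∈ {18}
|CD| ∈ {11}
|AC| ∈ [5, 41]
|BD| ∈ [7, 29]
|AD| ∈ [0, 52]

|AD| ∈ [0, 52]  (≈ [0.0000, 52.0000])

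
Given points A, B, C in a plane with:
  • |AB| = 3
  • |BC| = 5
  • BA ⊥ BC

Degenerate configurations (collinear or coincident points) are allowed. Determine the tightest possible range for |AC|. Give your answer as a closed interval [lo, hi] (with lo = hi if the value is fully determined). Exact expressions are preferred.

|AB| ∈ {3}
|BC| ∈ {5}
|AC| ∈ {√(34)}

|AC| = √(34)  (≈ 5.8310)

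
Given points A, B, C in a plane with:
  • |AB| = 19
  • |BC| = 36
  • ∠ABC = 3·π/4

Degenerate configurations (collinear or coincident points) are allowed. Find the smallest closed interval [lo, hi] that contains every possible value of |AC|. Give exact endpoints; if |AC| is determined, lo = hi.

|AC| = √(684·√(2) + 1657)  (≈ 51.2281)

|AB| ∈ {19}
|BC| ∈ {36}
|AC| ∈ {√(684·√(2) + 1657)}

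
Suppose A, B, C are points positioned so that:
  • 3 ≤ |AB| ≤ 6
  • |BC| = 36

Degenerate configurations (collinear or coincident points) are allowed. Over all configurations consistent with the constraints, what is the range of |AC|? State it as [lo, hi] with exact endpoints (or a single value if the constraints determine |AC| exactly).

|AB| ∈ [3, 6]
|BC| ∈ {36}
|AC| ∈ [30, 42]

|AC| ∈ [30, 42]  (≈ [30.0000, 42.0000])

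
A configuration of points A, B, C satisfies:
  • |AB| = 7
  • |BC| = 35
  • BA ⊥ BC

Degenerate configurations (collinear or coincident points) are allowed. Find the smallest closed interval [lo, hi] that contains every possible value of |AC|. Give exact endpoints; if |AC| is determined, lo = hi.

|AB| ∈ {7}
|BC| ∈ {35}
|AC| ∈ {7·√(26)}

|AC| = 7·√(26)  (≈ 35.6931)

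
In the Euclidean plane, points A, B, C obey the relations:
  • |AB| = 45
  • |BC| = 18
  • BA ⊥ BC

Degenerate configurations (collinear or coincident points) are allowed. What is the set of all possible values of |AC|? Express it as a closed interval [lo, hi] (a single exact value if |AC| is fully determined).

|AC| = 9·√(29)  (≈ 48.4665)

|AB| ∈ {45}
|BC| ∈ {18}
|AC| ∈ {9·√(29)}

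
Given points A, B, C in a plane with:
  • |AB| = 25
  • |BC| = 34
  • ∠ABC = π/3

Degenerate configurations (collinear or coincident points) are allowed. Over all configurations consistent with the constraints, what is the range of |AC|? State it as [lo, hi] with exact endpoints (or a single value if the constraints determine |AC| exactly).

|AB| ∈ {25}
|BC| ∈ {34}
|AC| ∈ {7·√(19)}

|AC| = 7·√(19)  (≈ 30.5123)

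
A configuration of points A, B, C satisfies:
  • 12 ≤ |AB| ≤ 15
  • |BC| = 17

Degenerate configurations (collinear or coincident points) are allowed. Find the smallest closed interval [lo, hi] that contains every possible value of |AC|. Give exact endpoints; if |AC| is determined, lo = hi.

|AB| ∈ [12, 15]
|BC| ∈ {17}
|AC| ∈ [2, 32]

|AC| ∈ [2, 32]  (≈ [2.0000, 32.0000])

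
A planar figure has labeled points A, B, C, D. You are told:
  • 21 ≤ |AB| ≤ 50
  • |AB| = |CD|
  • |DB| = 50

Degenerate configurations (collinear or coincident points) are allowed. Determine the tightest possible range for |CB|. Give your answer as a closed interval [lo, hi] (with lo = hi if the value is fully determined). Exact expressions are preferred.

|CB| ∈ [0, 100]  (≈ [0.0000, 100.0000])

|AB| ∈ [21, 50]
|BD| ∈ {50}
|CD| ∈ [21, 50]
|AD| ∈ [0, 100]
|BC| ∈ [0, 100]
|AC| ∈ [0, 150]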